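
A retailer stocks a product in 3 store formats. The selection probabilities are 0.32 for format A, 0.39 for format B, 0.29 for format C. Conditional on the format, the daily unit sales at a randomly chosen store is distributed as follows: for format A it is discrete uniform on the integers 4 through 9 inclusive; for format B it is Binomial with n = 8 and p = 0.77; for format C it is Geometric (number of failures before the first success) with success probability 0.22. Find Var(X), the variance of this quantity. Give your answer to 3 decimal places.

Per component, A: μ=6.5, E[X²]=45.1667; B: μ=6.16, E[X²]=39.3624; C: μ=3.54545, E[X²]=28.686.
E[X] = 0.32·6.5 + 0.39·6.16 + 0.29·3.54545 = 5.51058.
E[X²] = 0.32·45.1667 + 0.39·39.3624 + 0.29·28.686 = 38.1236.
Var(X) = E[X²] − (E[X])² = 38.1236 − 30.3665 = 7.75708.

7.757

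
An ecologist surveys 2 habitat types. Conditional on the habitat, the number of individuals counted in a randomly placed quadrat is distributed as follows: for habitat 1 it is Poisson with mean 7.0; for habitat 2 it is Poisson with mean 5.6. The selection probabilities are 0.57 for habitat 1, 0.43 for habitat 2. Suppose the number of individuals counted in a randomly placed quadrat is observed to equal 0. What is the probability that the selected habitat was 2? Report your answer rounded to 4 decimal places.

Likelihoods P(X=0 | ·): 1: 0.000911882; 2: 0.00369786.
Posterior ∝ prior × likelihood. Numerator for 2: 0.43·0.00369786 = 0.00159008.
Normalizing constant: 0.57·0.000911882 + 0.43·0.00369786 = 0.00210985.
P(2 | observation) = 0.00159008 / 0.00210985 = 0.753645.

0.7536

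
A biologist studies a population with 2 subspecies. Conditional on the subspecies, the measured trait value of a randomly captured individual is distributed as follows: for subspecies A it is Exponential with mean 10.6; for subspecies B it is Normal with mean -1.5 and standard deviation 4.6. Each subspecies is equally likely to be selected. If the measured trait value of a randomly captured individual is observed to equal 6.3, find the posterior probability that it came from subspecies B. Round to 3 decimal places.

0.283

Likelihoods f(6.3 | ·): A: 0.0520686; B: 0.0205969.
Posterior ∝ prior × likelihood. Numerator for B: 0.5·0.0205969 = 0.0102985.
Normalizing constant: 0.5·0.0520686 + 0.5·0.0205969 = 0.0363328.
P(B | observation) = 0.0102985 / 0.0363328 = 0.283449.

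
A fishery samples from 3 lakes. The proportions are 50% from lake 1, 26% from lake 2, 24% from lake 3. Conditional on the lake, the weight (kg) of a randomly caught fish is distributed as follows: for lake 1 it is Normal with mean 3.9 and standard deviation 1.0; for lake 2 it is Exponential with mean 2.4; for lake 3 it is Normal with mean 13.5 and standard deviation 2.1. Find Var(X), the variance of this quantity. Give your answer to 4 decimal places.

Per component, 1: μ=3.9, E[X²]=16.21; 2: μ=2.4, E[X²]=11.52; 3: μ=13.5, E[X²]=186.66.
E[X] = 0.5·3.9 + 0.26·2.4 + 0.24·13.5 = 5.814.
E[X²] = 0.5·16.21 + 0.26·11.52 + 0.24·186.66 = 55.8986.
Var(X) = E[X²] − (E[X])² = 55.8986 − 33.8026 = 22.096.

22.0960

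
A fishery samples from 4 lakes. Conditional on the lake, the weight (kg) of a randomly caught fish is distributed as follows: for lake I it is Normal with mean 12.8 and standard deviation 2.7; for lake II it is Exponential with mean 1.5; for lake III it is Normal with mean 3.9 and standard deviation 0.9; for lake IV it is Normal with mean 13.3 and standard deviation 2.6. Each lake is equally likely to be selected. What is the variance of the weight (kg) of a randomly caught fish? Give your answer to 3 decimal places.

Per component, I: μ=12.8, E[X²]=171.13; II: μ=1.5, E[X²]=4.5; III: μ=3.9, E[X²]=16.02; IV: μ=13.3, E[X²]=183.65.
E[X] = 0.25·12.8 + 0.25·1.5 + 0.25·3.9 + 0.25·13.3 = 7.875.
E[X²] = 0.25·171.13 + 0.25·4.5 + 0.25·16.02 + 0.25·183.65 = 93.825.
Var(X) = E[X²] − (E[X])² = 93.825 − 62.0156 = 31.8094.

31.809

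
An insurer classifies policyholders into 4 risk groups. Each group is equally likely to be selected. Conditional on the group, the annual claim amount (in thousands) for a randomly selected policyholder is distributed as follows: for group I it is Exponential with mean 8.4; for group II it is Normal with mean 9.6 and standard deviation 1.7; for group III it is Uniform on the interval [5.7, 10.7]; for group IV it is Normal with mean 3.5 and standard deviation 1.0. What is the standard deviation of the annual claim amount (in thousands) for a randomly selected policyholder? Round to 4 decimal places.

Per component, I: μ=8.4, E[X²]=141.12; II: μ=9.6, E[X²]=95.05; III: μ=8.2, E[X²]=69.3233; IV: μ=3.5, E[X²]=13.25.
E[X] = 0.25·8.4 + 0.25·9.6 + 0.25·8.2 + 0.25·3.5 = 7.425.
E[X²] = 0.25·141.12 + 0.25·95.05 + 0.25·69.3233 + 0.25·13.25 = 79.6858.
Var(X) = E[X²] − (E[X])² = 79.6858 − 55.1306 = 24.5552.
SD(X) = √24.5552 = 4.95532.

4.9553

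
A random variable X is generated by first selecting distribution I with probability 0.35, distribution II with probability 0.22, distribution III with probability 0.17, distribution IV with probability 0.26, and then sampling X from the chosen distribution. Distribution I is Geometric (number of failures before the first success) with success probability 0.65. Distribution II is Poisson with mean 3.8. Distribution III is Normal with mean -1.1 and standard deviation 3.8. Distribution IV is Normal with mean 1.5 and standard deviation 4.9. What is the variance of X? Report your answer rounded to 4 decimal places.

Per component, I: μ=0.538462, E[X²]=1.11834; II: μ=3.8, E[X²]=18.24; III: μ=-1.1, E[X²]=15.65; IV: μ=1.5, E[X²]=26.26.
E[X] = 0.35·0.538462 + 0.22·3.8 + 0.17·-1.1 + 0.26·1.5 = 1.22746.
E[X²] = 0.35·1.11834 + 0.22·18.24 + 0.17·15.65 + 0.26·26.26 = 13.8923.
Var(X) = E[X²] − (E[X])² = 13.8923 − 1.50666 = 12.3857.

12.3857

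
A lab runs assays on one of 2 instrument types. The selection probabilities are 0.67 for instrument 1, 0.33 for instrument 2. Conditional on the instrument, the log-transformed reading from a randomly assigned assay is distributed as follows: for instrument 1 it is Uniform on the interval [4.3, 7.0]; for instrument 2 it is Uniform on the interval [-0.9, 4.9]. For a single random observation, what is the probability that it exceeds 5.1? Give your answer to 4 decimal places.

0.4715

Conditional on each instrument, P(X > 5.1): 1: 0.703704; 2: 0.
By total probability, P(X > 5.1) = 0.67·0.703704 + 0.33·0 = 0.471481.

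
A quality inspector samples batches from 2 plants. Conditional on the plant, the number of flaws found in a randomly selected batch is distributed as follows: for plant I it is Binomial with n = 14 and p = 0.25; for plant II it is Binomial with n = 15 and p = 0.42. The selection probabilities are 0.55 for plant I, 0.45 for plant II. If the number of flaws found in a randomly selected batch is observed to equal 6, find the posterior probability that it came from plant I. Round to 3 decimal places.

0.305

Likelihoods P(X=6 | ·): I: 0.0733982; II: 0.204057.
Posterior ∝ prior × likelihood. Numerator for I: 0.55·0.0733982 = 0.040369.
Normalizing constant: 0.55·0.0733982 + 0.45·0.204057 = 0.132195.
P(I | observation) = 0.040369 / 0.132195 = 0.305375.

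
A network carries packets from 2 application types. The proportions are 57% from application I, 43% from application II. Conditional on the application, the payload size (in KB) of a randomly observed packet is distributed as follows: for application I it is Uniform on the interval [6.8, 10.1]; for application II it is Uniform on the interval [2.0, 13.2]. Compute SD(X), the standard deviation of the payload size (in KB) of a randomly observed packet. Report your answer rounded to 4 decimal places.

Per component, I: μ=8.45, E[X²]=72.31; II: μ=7.6, E[X²]=68.2133.
E[X] = 0.57·8.45 + 0.43·7.6 = 8.0845.
E[X²] = 0.57·72.31 + 0.43·68.2133 = 70.5484.
Var(X) = E[X²] − (E[X])² = 70.5484 − 65.3591 = 5.18929.
SD(X) = √5.18929 = 2.278.

2.2780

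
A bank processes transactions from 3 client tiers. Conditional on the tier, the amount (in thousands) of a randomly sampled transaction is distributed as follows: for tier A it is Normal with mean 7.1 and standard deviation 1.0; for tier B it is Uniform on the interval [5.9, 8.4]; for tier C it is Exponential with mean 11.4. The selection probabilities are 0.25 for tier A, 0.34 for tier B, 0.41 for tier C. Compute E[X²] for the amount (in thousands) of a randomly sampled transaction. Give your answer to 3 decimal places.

For each component E[X²] = Var + (mean)², giving A: 51.41; B: 51.6433; C: 259.92.
Overall E[X²] = 0.25·51.41 + 0.34·51.6433 + 0.41·259.92 = 136.978.

136.978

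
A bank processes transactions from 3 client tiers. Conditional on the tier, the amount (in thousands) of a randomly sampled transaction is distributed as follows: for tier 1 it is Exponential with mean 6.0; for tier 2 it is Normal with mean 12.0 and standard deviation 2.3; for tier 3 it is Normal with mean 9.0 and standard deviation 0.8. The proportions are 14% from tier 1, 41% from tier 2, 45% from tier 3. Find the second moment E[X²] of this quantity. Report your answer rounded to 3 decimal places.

For each component E[X²] = Var + (mean)², giving 1: 72; 2: 149.29; 3: 81.64.
Overall E[X²] = 0.14·72 + 0.41·149.29 + 0.45·81.64 = 108.027.

108.027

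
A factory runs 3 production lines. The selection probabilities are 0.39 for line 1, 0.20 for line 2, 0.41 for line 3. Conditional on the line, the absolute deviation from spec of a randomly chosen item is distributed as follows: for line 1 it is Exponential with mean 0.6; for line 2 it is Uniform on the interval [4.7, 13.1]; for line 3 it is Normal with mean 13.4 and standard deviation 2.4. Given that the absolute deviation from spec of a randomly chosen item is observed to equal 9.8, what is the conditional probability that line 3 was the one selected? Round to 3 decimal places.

0.482

Likelihoods f(9.8 | ·): 1: 1.34392e-07; 2: 0.119048; 3: 0.0539657.
Posterior ∝ prior × likelihood. Numerator for 3: 0.41·0.0539657 = 0.0221259.
Normalizing constant: 0.39·1.34392e-07 + 0.2·0.119048 + 0.41·0.0539657 = 0.0459355.
P(3 | observation) = 0.0221259 / 0.0459355 = 0.481674.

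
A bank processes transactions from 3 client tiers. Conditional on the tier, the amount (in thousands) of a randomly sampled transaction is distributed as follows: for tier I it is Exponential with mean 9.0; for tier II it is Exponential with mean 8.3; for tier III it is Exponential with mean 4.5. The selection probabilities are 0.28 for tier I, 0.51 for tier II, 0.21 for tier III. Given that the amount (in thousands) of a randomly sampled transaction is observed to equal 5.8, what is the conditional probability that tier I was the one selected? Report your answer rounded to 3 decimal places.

Likelihoods f(5.8 | ·): I: 0.0583282; II: 0.0599017; III: 0.0612393.
Posterior ∝ prior × likelihood. Numerator for I: 0.28·0.0583282 = 0.0163319.
Normalizing constant: 0.28·0.0583282 + 0.51·0.0599017 + 0.21·0.0612393 = 0.059742.
P(I | observation) = 0.0163319 / 0.059742 = 0.273374.

0.273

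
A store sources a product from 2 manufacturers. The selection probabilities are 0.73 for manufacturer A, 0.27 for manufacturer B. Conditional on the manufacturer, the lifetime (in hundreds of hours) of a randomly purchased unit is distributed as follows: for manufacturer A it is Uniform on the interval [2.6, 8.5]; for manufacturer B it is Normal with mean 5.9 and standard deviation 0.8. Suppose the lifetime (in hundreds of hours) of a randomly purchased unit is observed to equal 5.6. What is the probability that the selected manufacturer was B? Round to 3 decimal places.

0.504

Likelihoods f(5.6 | ·): A: 0.169492; B: 0.464819.
Posterior ∝ prior × likelihood. Numerator for B: 0.27·0.464819 = 0.125501.
Normalizing constant: 0.73·0.169492 + 0.27·0.464819 = 0.24923.
P(B | observation) = 0.125501 / 0.24923 = 0.503556.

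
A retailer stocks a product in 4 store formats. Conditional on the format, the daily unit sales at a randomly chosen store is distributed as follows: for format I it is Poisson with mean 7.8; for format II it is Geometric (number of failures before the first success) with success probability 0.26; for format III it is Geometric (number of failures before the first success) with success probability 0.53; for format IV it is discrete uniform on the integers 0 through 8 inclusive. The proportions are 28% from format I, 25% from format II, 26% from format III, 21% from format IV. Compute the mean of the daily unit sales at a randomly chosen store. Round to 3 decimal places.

3.966

Component means — I: 7.8; II: 2.84615; III: 0.886792; IV: 4.
E[X] = 0.28·7.8 + 0.25·2.84615 + 0.26·0.886792 + 0.21·4 = 3.9661.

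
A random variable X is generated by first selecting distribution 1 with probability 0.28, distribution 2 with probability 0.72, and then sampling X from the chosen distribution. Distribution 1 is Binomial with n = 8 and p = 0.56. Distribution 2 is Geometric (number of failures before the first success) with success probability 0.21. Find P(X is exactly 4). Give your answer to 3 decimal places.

Conditional on each component, P(X = 4): 1: 0.258024; 2: 0.0817952.
By total probability, P(X = 4) = 0.28·0.258024 + 0.72·0.0817952 = 0.131139.

0.131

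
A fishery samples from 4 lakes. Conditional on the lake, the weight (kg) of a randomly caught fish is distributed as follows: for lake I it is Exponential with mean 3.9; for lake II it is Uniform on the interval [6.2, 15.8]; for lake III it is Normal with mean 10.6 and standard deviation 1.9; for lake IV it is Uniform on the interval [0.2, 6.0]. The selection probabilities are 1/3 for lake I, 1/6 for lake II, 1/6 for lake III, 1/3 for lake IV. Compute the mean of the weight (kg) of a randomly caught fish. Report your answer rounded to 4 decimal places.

5.9333

Component means — I: 3.9; II: 11; III: 10.6; IV: 3.1.
E[X] = 0.333333·3.9 + 0.166667·11 + 0.166667·10.6 + 0.333333·3.1 = 5.93333.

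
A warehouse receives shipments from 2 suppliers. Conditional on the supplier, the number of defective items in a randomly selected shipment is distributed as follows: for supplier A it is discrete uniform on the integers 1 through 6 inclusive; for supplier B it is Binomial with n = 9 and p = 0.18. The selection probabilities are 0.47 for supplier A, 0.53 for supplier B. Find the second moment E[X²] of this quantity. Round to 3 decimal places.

9.223

For each component E[X²] = Var + (mean)², giving A: 15.1667; B: 3.9528.
Overall E[X²] = 0.47·15.1667 + 0.53·3.9528 = 9.22332.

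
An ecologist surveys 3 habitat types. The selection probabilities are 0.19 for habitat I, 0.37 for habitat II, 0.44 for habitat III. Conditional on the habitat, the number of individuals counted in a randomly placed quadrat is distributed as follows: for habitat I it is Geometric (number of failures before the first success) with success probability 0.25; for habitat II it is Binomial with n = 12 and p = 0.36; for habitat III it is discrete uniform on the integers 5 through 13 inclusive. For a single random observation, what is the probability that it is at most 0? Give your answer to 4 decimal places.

Conditional on each habitat, P(X ≤ 0): I: 0.25; II: 0.00472237; III: 0.
By total probability, P(X ≤ 0) = 0.19·0.25 + 0.37·0.00472237 + 0.44·0 = 0.0492473.

0.0492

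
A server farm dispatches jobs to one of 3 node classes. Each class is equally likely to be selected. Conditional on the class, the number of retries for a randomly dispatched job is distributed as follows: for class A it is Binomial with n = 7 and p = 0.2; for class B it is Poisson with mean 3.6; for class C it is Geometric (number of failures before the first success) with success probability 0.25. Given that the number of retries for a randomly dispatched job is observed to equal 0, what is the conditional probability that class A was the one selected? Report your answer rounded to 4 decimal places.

0.4306

Likelihoods P(X=0 | ·): A: 0.209715; B: 0.0273237; C: 0.25.
Posterior ∝ prior × likelihood. Numerator for A: 0.333333·0.209715 = 0.0699051.
Normalizing constant: 0.333333·0.209715 + 0.333333·0.0273237 + 0.333333·0.25 = 0.162346.
P(A | observation) = 0.0699051 / 0.162346 = 0.430592.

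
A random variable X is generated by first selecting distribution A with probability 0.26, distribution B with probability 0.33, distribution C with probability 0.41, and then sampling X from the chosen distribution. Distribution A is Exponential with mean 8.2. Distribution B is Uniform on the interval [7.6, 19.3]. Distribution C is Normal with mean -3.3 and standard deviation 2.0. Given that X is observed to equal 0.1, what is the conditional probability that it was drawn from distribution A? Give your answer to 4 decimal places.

0.6190

Likelihoods f(0.1 | ·): A: 0.120473; B: 0; C: 0.0470245.
Posterior ∝ prior × likelihood. Numerator for A: 0.26·0.120473 = 0.031323.
Normalizing constant: 0.26·0.120473 + 0.33·0 + 0.41·0.0470245 = 0.0506031.
P(A | observation) = 0.031323 / 0.0506031 = 0.618994.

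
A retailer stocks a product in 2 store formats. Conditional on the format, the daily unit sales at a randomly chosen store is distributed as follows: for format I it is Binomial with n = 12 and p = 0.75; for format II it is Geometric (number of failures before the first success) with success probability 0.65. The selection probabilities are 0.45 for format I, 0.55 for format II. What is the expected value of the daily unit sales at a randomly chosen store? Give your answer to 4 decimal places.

4.3462

Component means — I: 9; II: 0.538462.
E[X] = 0.45·9 + 0.55·0.538462 = 4.34615.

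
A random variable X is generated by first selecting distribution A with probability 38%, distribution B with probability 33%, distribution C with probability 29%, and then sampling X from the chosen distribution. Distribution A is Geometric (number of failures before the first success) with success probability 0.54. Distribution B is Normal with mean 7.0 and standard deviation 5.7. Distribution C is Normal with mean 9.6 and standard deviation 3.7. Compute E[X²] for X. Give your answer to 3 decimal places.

For each component E[X²] = Var + (mean)², giving A: 2.30316; B: 81.49; C: 105.85.
Overall E[X²] = 0.38·2.30316 + 0.33·81.49 + 0.29·105.85 = 58.4634.

58.463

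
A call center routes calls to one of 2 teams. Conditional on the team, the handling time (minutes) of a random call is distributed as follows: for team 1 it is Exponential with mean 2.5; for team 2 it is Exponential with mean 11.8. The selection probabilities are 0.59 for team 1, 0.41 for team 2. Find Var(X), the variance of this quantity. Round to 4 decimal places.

81.6978

Per component, 1: μ=2.5, E[X²]=12.5; 2: μ=11.8, E[X²]=278.48.
E[X] = 0.59·2.5 + 0.41·11.8 = 6.313.
E[X²] = 0.59·12.5 + 0.41·278.48 = 121.552.
Var(X) = E[X²] − (E[X])² = 121.552 − 39.854 = 81.6978.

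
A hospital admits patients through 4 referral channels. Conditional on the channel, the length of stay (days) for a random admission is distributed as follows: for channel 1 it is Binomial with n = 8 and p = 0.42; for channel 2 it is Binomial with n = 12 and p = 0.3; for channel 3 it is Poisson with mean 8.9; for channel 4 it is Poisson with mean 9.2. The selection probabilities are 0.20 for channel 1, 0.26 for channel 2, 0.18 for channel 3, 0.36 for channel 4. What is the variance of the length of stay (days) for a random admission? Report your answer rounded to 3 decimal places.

Per component, 1: μ=3.36, E[X²]=13.2384; 2: μ=3.6, E[X²]=15.48; 3: μ=8.9, E[X²]=88.11; 4: μ=9.2, E[X²]=93.84.
E[X] = 0.2·3.36 + 0.26·3.6 + 0.18·8.9 + 0.36·9.2 = 6.522.
E[X²] = 0.2·13.2384 + 0.26·15.48 + 0.18·88.11 + 0.36·93.84 = 56.3147.
Var(X) = E[X²] − (E[X])² = 56.3147 − 42.5365 = 13.7782.

13.778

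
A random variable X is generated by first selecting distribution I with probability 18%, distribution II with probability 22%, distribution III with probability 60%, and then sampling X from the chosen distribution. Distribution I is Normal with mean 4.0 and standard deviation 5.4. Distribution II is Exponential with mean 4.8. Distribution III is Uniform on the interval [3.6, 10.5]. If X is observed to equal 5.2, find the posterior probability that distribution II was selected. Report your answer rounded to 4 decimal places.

0.1344

Likelihoods f(5.2 | ·): I: 0.0720764; II: 0.0705136; III: 0.144928.
Posterior ∝ prior × likelihood. Numerator for II: 0.22·0.0705136 = 0.015513.
Normalizing constant: 0.18·0.0720764 + 0.22·0.0705136 + 0.6·0.144928 = 0.115443.
P(II | observation) = 0.015513 / 0.115443 = 0.134378.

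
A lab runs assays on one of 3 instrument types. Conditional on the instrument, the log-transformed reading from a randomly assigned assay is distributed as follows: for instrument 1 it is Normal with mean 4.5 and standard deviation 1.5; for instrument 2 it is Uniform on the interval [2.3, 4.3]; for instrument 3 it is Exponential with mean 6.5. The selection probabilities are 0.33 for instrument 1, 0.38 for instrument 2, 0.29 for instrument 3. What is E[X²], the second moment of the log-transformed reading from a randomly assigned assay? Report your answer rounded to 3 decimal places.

For each component E[X²] = Var + (mean)², giving 1: 22.5; 2: 11.2233; 3: 84.5.
Overall E[X²] = 0.33·22.5 + 0.38·11.2233 + 0.29·84.5 = 36.1949.

36.195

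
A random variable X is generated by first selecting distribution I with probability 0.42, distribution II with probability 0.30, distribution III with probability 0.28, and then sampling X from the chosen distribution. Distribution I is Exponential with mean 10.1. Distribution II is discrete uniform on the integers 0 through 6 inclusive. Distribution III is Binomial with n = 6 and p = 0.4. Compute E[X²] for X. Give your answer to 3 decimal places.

91.604

For each component E[X²] = Var + (mean)², giving I: 204.02; II: 13; III: 7.2.
Overall E[X²] = 0.42·204.02 + 0.3·13 + 0.28·7.2 = 91.6044.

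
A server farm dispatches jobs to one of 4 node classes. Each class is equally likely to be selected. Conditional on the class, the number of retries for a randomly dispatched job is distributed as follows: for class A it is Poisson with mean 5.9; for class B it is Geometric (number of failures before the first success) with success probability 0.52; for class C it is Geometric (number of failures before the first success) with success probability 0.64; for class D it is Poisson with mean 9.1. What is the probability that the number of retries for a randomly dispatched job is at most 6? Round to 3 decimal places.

0.703

Conditional on each class, P(X ≤ 6): A: 0.622361; B: 0.994129; C: 0.999216; D: 0.197823.
By total probability, P(X ≤ 6) = 0.25·0.622361 + 0.25·0.994129 + 0.25·0.999216 + 0.25·0.197823 = 0.703382.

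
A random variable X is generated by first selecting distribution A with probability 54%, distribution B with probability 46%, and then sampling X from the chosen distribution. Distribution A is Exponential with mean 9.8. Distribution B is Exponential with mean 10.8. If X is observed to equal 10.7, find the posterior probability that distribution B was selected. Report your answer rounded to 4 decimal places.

Likelihoods f(10.7 | ·): A: 0.0342448; B: 0.0343798.
Posterior ∝ prior × likelihood. Numerator for B: 0.46·0.0343798 = 0.0158147.
Normalizing constant: 0.54·0.0342448 + 0.46·0.0343798 = 0.0343069.
P(B | observation) = 0.0158147 / 0.0343069 = 0.460977.

0.4610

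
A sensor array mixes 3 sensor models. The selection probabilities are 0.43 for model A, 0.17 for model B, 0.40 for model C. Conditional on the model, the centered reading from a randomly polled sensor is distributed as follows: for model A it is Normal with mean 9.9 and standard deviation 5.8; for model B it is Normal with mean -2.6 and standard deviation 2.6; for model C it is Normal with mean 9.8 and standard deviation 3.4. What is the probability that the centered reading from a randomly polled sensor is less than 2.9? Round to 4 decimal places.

0.2245

Conditional on each model, P(X < 2.9): A: 0.113736; B: 0.982801; C: 0.0212082.
By total probability, P(X < 2.9) = 0.43·0.113736 + 0.17·0.982801 + 0.4·0.0212082 = 0.224466.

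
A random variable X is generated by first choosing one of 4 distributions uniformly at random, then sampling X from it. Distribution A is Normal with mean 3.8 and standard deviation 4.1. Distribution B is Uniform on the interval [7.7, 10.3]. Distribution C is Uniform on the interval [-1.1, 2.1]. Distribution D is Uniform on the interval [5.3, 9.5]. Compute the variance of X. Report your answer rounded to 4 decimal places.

Per component, A: μ=3.8, E[X²]=31.25; B: μ=9, E[X²]=81.5633; C: μ=0.5, E[X²]=1.10333; D: μ=7.4, E[X²]=56.23.
E[X] = 0.25·3.8 + 0.25·9 + 0.25·0.5 + 0.25·7.4 = 5.175.
E[X²] = 0.25·31.25 + 0.25·81.5633 + 0.25·1.10333 + 0.25·56.23 = 42.5367.
Var(X) = E[X²] − (E[X])² = 42.5367 − 26.7806 = 15.756.

15.7560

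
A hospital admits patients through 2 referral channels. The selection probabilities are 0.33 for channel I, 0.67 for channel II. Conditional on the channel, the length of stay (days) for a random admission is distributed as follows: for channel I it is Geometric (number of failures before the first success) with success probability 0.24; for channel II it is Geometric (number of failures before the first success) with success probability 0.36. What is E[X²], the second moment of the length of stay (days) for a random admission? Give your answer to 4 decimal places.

13.0895

For each component E[X²] = Var + (mean)², giving I: 23.2222; II: 8.09877.
Overall E[X²] = 0.33·23.2222 + 0.67·8.09877 = 13.0895.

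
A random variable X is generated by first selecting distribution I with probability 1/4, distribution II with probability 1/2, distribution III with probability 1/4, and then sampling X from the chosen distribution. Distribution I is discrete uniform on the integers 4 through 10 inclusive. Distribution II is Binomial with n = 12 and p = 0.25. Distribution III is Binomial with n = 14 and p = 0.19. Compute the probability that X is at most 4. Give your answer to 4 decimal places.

Conditional on each component, P(X ≤ 4): I: 0.142857; II: 0.842356; III: 0.890704.
By total probability, P(X ≤ 4) = 0.25·0.142857 + 0.5·0.842356 + 0.25·0.890704 = 0.679568.

0.6796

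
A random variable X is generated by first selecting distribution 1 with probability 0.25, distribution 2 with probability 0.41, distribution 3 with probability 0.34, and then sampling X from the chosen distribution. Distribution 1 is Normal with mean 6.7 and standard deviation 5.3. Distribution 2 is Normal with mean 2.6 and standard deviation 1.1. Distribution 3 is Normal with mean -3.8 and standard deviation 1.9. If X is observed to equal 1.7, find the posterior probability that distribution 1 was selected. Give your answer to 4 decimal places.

0.1009

Likelihoods f(1.7 | ·): 1: 0.0482363; 2: 0.25951; 3: 0.00318105.
Posterior ∝ prior × likelihood. Numerator for 1: 0.25·0.0482363 = 0.0120591.
Normalizing constant: 0.25·0.0482363 + 0.41·0.25951 + 0.34·0.00318105 = 0.11954.
P(1 | observation) = 0.0120591 / 0.11954 = 0.100879.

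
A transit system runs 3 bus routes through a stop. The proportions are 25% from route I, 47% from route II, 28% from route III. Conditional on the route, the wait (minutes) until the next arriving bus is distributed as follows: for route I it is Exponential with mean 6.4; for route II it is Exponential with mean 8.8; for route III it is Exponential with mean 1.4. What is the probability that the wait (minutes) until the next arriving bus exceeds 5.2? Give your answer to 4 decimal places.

Conditional on each route, P(X > 5.2): I: 0.443747; II: 0.553824; III: 0.0243728.
By total probability, P(X > 5.2) = 0.25·0.443747 + 0.47·0.553824 + 0.28·0.0243728 = 0.378058.

0.3781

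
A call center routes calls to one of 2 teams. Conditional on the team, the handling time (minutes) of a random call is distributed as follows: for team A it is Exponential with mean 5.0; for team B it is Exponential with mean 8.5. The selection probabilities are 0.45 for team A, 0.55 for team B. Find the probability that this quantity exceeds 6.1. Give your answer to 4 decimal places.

Conditional on each team, P(X > 6.1): A: 0.29523; B: 0.487899.
By total probability, P(X > 6.1) = 0.45·0.29523 + 0.55·0.487899 = 0.401198.

0.4012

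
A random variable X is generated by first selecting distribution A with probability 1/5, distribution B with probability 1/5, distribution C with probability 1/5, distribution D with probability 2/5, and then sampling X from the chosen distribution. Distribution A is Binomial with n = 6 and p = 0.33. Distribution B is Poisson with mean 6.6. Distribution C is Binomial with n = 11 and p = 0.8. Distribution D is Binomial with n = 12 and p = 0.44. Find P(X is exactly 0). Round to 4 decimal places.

0.0187

Conditional on each component, P(X = 0): A: 0.0904584; B: 0.00136037; C: 2.048e-08; D: 0.000951166.
By total probability, P(X = 0) = 0.2·0.0904584 + 0.2·0.00136037 + 0.2·2.048e-08 + 0.4·0.000951166 = 0.0187442.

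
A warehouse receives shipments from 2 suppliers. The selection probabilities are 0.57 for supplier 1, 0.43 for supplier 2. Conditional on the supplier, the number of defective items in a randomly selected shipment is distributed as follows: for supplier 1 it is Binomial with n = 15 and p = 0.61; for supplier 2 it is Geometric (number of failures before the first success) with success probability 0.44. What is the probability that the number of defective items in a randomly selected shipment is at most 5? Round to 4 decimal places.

0.4328

Conditional on each supplier, P(X ≤ 5): 1: 0.0281322; 2: 0.969159.
By total probability, P(X ≤ 5) = 0.57·0.0281322 + 0.43·0.969159 = 0.432774.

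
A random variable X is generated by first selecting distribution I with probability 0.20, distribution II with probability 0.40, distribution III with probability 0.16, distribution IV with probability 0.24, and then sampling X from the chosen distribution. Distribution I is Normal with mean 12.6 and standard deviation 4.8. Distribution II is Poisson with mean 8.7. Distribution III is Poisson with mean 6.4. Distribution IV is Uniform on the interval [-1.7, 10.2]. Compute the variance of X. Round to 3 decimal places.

Per component, I: μ=12.6, E[X²]=181.8; II: μ=8.7, E[X²]=84.39; III: μ=6.4, E[X²]=47.36; IV: μ=4.25, E[X²]=29.8633.
E[X] = 0.2·12.6 + 0.4·8.7 + 0.16·6.4 + 0.24·4.25 = 8.044.
E[X²] = 0.2·181.8 + 0.4·84.39 + 0.16·47.36 + 0.24·29.8633 = 84.8608.
Var(X) = E[X²] − (E[X])² = 84.8608 − 64.7059 = 20.1549.

20.155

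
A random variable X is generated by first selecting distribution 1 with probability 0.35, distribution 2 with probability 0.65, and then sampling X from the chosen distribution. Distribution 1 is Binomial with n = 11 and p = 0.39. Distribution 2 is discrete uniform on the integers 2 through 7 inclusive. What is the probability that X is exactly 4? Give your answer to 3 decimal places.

Conditional on each component, P(X = 4): 1: 0.239928; 2: 0.166667.
By total probability, P(X = 4) = 0.35·0.239928 + 0.65·0.166667 = 0.192308.

0.192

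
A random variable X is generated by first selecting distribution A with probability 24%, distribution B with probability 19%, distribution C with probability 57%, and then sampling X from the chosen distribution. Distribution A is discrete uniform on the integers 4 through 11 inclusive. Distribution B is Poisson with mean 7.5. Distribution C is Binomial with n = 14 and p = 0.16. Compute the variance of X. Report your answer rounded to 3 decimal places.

10.539

Per component, A: μ=7.5, E[X²]=61.5; B: μ=7.5, E[X²]=63.75; C: μ=2.24, E[X²]=6.8992.
E[X] = 0.24·7.5 + 0.19·7.5 + 0.57·2.24 = 4.5018.
E[X²] = 0.24·61.5 + 0.19·63.75 + 0.57·6.8992 = 30.805.
Var(X) = E[X²] − (E[X])² = 30.805 − 20.2662 = 10.5388.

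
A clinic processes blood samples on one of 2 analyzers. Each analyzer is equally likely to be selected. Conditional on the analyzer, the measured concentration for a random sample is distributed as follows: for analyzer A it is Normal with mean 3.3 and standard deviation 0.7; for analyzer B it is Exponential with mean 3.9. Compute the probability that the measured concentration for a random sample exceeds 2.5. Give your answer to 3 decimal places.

Conditional on each analyzer, P(X > 2.5): A: 0.873451; B: 0.526752.
By total probability, P(X > 2.5) = 0.5·0.873451 + 0.5·0.526752 = 0.700101.

0.700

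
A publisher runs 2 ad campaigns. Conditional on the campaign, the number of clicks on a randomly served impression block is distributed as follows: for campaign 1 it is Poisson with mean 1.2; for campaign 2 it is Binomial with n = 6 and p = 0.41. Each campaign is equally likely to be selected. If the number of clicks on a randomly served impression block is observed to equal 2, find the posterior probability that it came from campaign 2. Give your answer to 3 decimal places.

Likelihoods P(X=2 | ·): 1: 0.21686; 2: 0.305539.
Posterior ∝ prior × likelihood. Numerator for 2: 0.5·0.305539 = 0.15277.
Normalizing constant: 0.5·0.21686 + 0.5·0.305539 = 0.2612.
P(2 | observation) = 0.15277 / 0.2612 = 0.584877.

0.585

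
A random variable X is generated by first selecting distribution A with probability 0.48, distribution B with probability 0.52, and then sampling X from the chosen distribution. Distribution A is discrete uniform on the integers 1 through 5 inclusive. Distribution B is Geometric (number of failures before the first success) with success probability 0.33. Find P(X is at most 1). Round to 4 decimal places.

0.3826

Conditional on each component, P(X ≤ 1): A: 0.2; B: 0.5511.
By total probability, P(X ≤ 1) = 0.48·0.2 + 0.52·0.5511 = 0.382572.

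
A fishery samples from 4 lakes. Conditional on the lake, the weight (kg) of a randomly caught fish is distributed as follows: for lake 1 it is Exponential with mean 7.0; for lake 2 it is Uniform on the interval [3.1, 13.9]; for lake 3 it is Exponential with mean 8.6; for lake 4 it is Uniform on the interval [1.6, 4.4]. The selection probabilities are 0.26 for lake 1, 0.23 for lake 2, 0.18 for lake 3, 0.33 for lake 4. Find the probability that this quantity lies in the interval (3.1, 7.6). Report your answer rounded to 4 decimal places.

Conditional on each lake, P(3.1 < X < 7.6): 1: 0.304538; 2: 0.416667; 3: 0.284109; 4: 0.464286.
By total probability, P(3.1 < X < 7.6) = 0.26·0.304538 + 0.23·0.416667 + 0.18·0.284109 + 0.33·0.464286 = 0.379367.

0.3794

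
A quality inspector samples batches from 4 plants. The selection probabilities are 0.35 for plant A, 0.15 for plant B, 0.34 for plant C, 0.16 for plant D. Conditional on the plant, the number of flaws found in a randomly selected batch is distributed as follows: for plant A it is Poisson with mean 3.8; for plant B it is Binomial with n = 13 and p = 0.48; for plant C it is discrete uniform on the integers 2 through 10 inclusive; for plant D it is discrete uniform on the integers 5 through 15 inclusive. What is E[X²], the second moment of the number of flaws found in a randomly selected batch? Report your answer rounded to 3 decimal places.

44.818

For each component E[X²] = Var + (mean)², giving A: 18.24; B: 42.1824; C: 42.6667; D: 110.
Overall E[X²] = 0.35·18.24 + 0.15·42.1824 + 0.34·42.6667 + 0.16·110 = 44.818.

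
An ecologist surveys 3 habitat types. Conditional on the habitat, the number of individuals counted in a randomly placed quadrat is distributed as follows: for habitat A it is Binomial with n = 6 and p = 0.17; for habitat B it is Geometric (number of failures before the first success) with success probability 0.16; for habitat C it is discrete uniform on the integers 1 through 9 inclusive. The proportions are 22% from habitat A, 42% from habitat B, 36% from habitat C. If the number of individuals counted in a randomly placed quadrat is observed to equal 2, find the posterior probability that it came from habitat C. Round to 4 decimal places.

0.3015

Likelihoods P(X=2 | ·): A: 0.205732; B: 0.112896; C: 0.111111.
Posterior ∝ prior × likelihood. Numerator for C: 0.36·0.111111 = 0.04.
Normalizing constant: 0.22·0.205732 + 0.42·0.112896 + 0.36·0.111111 = 0.132677.
P(C | observation) = 0.04 / 0.132677 = 0.301483.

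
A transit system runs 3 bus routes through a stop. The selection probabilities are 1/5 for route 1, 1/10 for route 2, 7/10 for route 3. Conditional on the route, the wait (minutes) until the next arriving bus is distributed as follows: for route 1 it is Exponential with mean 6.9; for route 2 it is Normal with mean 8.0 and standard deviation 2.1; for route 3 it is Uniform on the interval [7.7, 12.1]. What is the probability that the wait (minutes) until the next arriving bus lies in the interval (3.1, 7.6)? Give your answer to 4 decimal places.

Conditional on each route, P(3.1 < X < 7.6): 1: 0.305701; 2: 0.414653; 3: 0.
By total probability, P(3.1 < X < 7.6) = 0.2·0.305701 + 0.1·0.414653 + 0.7·0 = 0.102606.

0.1026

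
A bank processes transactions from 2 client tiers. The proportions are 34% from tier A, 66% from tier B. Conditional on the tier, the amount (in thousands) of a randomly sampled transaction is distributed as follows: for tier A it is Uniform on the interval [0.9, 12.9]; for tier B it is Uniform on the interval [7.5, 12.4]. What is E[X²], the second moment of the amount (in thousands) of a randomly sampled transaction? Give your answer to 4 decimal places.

For each component E[X²] = Var + (mean)², giving A: 59.61; B: 101.003.
Overall E[X²] = 0.34·59.61 + 0.66·101.003 = 86.9296.

86.9296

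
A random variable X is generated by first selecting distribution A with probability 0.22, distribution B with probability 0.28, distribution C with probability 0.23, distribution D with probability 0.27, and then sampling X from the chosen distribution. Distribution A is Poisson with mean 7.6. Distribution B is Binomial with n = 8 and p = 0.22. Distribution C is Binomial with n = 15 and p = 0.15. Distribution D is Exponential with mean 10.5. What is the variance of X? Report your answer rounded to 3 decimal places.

Per component, A: μ=7.6, E[X²]=65.36; B: μ=1.76, E[X²]=4.4704; C: μ=2.25, E[X²]=6.975; D: μ=10.5, E[X²]=220.5.
E[X] = 0.22·7.6 + 0.28·1.76 + 0.23·2.25 + 0.27·10.5 = 5.5173.
E[X²] = 0.22·65.36 + 0.28·4.4704 + 0.23·6.975 + 0.27·220.5 = 76.7702.
Var(X) = E[X²] − (E[X])² = 76.7702 − 30.4406 = 46.3296.

46.330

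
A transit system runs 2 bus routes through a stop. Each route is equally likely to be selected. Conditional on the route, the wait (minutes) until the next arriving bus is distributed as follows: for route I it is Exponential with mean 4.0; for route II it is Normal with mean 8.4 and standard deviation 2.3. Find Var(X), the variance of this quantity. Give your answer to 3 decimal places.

Per component, I: μ=4, E[X²]=32; II: μ=8.4, E[X²]=75.85.
E[X] = 0.5·4 + 0.5·8.4 = 6.2.
E[X²] = 0.5·32 + 0.5·75.85 = 53.925.
Var(X) = E[X²] − (E[X])² = 53.925 − 38.44 = 15.485.

15.485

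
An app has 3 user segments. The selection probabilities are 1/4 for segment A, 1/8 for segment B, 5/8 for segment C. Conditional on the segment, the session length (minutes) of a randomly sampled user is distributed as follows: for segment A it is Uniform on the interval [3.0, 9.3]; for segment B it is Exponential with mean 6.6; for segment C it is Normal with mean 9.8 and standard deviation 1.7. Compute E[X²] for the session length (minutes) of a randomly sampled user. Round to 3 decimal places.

83.004

For each component E[X²] = Var + (mean)², giving A: 41.13; B: 87.12; C: 98.93.
Overall E[X²] = 0.25·41.13 + 0.125·87.12 + 0.625·98.93 = 83.0038.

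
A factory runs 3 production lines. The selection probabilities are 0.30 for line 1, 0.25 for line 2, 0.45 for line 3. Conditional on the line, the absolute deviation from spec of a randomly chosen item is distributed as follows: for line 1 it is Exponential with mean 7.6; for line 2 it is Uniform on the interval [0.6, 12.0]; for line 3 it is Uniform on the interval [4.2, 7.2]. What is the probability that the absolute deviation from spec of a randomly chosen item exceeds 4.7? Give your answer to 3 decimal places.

Conditional on each line, P(X > 4.7): 1: 0.538794; 2: 0.640351; 3: 0.833333.
By total probability, P(X > 4.7) = 0.3·0.538794 + 0.25·0.640351 + 0.45·0.833333 = 0.696726.

0.697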